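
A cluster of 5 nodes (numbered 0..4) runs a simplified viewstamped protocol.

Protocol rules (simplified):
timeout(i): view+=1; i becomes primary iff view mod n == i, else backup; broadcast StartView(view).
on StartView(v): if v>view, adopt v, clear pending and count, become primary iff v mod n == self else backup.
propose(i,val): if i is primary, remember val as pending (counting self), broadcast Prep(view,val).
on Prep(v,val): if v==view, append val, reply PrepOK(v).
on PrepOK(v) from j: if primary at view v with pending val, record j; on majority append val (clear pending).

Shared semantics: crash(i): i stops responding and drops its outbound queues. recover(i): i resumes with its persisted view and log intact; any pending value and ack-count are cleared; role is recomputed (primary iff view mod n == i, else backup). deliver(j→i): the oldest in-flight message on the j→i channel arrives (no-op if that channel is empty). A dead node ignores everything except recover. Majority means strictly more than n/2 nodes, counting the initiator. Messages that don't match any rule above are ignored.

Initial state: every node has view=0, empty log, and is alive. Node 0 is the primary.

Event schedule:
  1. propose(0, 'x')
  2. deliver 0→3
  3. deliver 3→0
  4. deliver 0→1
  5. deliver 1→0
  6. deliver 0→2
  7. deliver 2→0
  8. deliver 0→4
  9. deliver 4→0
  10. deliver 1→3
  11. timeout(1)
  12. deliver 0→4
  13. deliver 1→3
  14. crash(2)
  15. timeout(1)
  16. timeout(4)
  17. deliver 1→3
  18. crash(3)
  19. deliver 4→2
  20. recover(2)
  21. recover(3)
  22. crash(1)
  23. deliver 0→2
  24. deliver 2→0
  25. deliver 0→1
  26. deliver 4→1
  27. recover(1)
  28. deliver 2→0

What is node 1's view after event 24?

[1] propose(0,'x') → ∅
[2] deliver 0→3 → N3(back v0 [x])
[3] deliver 3→0 → ∅
[4] deliver 0→1 → N1(back v0 [x])
[5] deliver 1→0 → N0(prim v0 [x])
[6] deliver 0→2 → N2(back v0 [x])
[7] deliver 2→0 → ∅
[8] deliver 0→4 → N4(back v0 [x])
[9] deliver 4→0 → ∅
[10] deliver 1→3 → ∅
[11] timeout(1) → N1(prim v1 [x])
[12] deliver 0→4 → ∅
[13] deliver 1→3 → N3(back v1 [x])
[14] crash(2) → N2(✗back v0 [x])
[15] timeout(1) → N1(back v2 [x])
[16] timeout(4) → N4(back v1 [x])
[17] deliver 1→3 → N3(back v2 [x])
[18] crash(3) → N3(✗back v2 [x])
[19] deliver 4→2 → ∅
[20] recover(2) → N2(back v0 [x])
[21] recover(3) → N3(back v2 [x])
[22] crash(1) → N1(✗back v2 [x])
[23] deliver 0→2 → ∅
[24] deliver 2→0 → ∅

2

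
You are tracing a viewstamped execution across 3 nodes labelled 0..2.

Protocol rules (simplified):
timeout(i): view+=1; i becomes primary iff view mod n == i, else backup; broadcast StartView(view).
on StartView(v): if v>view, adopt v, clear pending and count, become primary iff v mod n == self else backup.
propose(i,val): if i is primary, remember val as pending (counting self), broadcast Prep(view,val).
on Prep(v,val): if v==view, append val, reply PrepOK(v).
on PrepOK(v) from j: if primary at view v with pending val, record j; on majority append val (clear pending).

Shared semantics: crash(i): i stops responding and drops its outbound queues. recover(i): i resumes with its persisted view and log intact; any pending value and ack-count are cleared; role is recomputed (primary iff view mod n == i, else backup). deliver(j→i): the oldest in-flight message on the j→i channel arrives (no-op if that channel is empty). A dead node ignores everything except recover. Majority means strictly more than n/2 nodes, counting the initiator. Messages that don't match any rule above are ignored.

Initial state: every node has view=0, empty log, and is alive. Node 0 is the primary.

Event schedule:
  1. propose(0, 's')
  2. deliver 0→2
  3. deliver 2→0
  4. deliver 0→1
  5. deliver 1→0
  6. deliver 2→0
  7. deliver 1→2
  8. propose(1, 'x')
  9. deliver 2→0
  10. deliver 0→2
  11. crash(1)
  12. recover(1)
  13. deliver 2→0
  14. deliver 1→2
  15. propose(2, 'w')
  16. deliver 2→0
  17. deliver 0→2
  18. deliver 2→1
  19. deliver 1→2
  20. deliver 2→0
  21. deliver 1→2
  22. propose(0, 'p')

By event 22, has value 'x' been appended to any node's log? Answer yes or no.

after 1 — propose(0,'s'): ·
after 2 — deliver 0→2: n2:back/v0/[s]
after 3 — deliver 2→0: n0:prim/v0/[s]
after 4 — deliver 0→1: n1:back/v0/[s]
after 5 — deliver 1→0: ·
after 6 — deliver 2→0: ·
after 7 — deliver 1→2: ·
after 8 — propose(1,'x'): ·
after 9 — deliver 2→0: ·
after 10 — deliver 0→2: ·
after 11 — crash(1): n1:✗back/v0/[s]
after 12 — recover(1): n1:back/v0/[s]
after 13 — deliver 2→0: ·
after 14 — deliver 1→2: ·
after 15 — propose(2,'w'): ·
after 16 — deliver 2→0: ·
after 17 — deliver 0→2: ·
after 18 — deliver 2→1: ·
after 19 — deliver 1→2: ·
after 20 — deliver 2→0: ·
after 21 — deliver 1→2: ·
after 22 — propose(0,'p'): ·

no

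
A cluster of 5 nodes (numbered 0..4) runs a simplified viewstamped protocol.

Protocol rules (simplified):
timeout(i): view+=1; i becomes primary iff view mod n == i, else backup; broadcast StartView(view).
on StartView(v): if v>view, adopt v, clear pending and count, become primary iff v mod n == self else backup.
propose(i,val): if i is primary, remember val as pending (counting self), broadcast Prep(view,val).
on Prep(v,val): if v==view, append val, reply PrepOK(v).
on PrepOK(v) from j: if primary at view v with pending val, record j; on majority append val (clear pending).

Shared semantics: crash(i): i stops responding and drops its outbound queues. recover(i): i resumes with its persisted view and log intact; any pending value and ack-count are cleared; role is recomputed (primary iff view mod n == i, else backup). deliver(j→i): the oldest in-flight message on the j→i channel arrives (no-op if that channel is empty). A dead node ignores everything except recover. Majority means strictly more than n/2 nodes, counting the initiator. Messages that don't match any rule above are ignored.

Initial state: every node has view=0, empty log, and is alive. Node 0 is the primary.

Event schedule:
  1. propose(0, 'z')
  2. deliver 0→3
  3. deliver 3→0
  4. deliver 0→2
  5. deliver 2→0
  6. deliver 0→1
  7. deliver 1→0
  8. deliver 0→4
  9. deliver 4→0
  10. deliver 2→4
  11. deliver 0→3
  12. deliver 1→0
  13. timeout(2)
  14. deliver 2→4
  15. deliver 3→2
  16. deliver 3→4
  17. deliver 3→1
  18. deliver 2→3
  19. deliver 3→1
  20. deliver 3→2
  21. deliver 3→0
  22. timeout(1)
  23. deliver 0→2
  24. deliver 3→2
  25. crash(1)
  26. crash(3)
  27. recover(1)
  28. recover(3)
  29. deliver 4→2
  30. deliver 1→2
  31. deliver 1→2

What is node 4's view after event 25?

1. propose(0,'z'):  nop
2. deliver 0→3:  <3:back v0 z>
3. deliver 3→0:  nop
4. deliver 0→2:  <2:back v0 z>
5. deliver 2→0:  <0:prim v0 z>
6. deliver 0→1:  <1:back v0 z>
7. deliver 1→0:  nop
8. deliver 0→4:  <4:back v0 z>
9. deliver 4→0:  nop
10. deliver 2→4:  nop
11. deliver 0→3:  nop
12. deliver 1→0:  nop
13. timeout(2):  <2:back v1 z>
14. deliver 2→4:  <4:back v1 z>
15. deliver 3→2:  nop
16. deliver 3→4:  nop
17. deliver 3→1:  nop
18. deliver 2→3:  <3:back v1 z>
19. deliver 3→1:  nop
20. deliver 3→2:  nop
21. deliver 3→0:  nop
22. timeout(1):  <1:prim v1 z>
23. deliver 0→2:  nop
24. deliver 3→2:  nop
25. crash(1):  <1:✗prim v1 z>

1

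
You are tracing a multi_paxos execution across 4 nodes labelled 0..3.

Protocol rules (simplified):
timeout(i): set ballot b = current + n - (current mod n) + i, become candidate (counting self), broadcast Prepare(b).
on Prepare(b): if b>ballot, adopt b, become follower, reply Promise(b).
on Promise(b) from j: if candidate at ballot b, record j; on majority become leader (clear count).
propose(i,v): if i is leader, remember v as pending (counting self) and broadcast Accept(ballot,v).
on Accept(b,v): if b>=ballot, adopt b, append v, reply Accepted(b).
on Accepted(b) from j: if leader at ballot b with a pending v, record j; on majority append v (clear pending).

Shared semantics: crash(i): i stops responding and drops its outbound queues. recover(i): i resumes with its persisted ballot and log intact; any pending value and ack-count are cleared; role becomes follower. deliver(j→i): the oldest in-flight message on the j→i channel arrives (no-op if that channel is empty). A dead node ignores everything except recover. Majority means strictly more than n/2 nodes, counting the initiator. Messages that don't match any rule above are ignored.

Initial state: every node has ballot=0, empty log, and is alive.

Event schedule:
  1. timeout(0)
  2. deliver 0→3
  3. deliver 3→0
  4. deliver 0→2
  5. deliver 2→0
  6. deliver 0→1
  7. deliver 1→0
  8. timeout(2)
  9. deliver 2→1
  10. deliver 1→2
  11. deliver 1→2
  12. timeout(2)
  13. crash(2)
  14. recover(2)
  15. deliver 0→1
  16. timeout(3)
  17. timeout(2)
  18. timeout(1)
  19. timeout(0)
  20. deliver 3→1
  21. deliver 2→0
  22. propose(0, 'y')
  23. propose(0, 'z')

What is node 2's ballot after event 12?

14

[1] timeout(0) → N0(cand b4 [-])
[2] deliver 0→3 → N3(foll b4 [-])
[3] deliver 3→0 → ∅
[4] deliver 0→2 → N2(foll b4 [-])
[5] deliver 2→0 → N0(lead b4 [-])
[6] deliver 0→1 → N1(foll b4 [-])
[7] deliver 1→0 → ∅
[8] timeout(2) → N2(cand b10 [-])
[9] deliver 2→1 → N1(foll b10 [-])
[10] deliver 1→2 → ∅
[11] deliver 1→2 → ∅
[12] timeout(2) → N2(cand b14 [-])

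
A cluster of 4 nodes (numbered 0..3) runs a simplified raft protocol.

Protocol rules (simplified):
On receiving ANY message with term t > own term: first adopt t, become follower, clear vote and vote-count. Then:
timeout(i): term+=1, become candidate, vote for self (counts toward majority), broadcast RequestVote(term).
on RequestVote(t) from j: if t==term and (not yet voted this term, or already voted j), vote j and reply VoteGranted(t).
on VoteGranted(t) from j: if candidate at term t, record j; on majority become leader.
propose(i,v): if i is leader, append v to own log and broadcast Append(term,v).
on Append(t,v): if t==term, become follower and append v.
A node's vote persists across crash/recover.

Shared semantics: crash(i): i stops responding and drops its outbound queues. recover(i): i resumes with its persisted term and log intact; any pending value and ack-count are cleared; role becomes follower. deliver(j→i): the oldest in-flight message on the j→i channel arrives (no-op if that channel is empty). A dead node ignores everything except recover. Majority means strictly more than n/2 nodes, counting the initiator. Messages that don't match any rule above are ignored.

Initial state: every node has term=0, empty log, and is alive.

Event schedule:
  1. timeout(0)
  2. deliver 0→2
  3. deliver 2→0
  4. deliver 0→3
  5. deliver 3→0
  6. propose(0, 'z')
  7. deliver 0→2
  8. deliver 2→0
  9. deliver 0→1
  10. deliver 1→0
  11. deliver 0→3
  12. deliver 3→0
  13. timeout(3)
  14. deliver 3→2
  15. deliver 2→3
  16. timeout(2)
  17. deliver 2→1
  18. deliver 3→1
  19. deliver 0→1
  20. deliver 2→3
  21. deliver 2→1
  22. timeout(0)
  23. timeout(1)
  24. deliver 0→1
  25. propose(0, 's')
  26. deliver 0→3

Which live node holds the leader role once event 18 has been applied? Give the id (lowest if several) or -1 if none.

e1 timeout(0): 0[cand,t=1,-]
e2 deliver 0→2: 2[foll,t=1,-]
e3 deliver 2→0: ·
e4 deliver 0→3: 3[foll,t=1,-]
e5 deliver 3→0: 0[lead,t=1,-]
e6 propose(0,'z'): 0[lead,t=1,z]
e7 deliver 0→2: 2[foll,t=1,z]
e8 deliver 2→0: ·
e9 deliver 0→1: 1[foll,t=1,-]
e10 deliver 1→0: ·
e11 deliver 0→3: 3[foll,t=1,z]
e12 deliver 3→0: ·
e13 timeout(3): 3[cand,t=2,z]
e14 deliver 3→2: 2[foll,t=2,z]
e15 deliver 2→3: ·
e16 timeout(2): 2[cand,t=3,z]
e17 deliver 2→1: 1[foll,t=3,-]
e18 deliver 3→1: ·

0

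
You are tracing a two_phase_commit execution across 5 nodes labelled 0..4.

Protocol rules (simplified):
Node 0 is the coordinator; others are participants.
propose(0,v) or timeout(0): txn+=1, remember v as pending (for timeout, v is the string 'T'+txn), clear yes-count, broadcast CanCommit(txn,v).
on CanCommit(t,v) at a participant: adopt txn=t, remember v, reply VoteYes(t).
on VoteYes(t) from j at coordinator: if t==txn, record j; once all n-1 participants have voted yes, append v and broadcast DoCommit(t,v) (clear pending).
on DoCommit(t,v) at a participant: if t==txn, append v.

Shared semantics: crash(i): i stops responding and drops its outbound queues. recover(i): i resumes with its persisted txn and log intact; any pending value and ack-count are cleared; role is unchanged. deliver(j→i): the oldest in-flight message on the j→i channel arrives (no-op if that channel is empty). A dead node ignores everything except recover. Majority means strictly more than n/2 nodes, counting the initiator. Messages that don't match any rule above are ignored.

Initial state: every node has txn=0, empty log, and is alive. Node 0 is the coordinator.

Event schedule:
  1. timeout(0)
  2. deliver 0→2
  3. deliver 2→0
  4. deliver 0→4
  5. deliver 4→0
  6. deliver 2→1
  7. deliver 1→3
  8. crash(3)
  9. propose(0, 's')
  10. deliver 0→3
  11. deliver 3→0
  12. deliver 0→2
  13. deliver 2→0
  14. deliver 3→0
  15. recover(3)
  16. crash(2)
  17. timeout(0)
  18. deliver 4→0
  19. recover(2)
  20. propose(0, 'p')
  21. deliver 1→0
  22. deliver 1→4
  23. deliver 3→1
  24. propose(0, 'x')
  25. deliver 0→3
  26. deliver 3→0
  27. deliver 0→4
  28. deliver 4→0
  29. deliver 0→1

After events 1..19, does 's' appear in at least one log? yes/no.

no

[1] timeout(0) → N0(coor t1 [-])
[2] deliver 0→2 → N2(part t1 [-])
[3] deliver 2→0 → ∅
[4] deliver 0→4 → N4(part t1 [-])
[5] deliver 4→0 → ∅
[6] deliver 2→1 → ∅
[7] deliver 1→3 → ∅
[8] crash(3) → N3(✗part t0 [-])
[9] propose(0,'s') → N0(coor t2 [-])
[10] deliver 0→3 → ∅
[11] deliver 3→0 → ∅
[12] deliver 0→2 → N2(part t2 [-])
[13] deliver 2→0 → ∅
[14] deliver 3→0 → ∅
[15] recover(3) → N3(part t0 [-])
[16] crash(2) → N2(✗part t2 [-])
[17] timeout(0) → N0(coor t3 [-])
[18] deliver 4→0 → ∅
[19] recover(2) → N2(part t2 [-])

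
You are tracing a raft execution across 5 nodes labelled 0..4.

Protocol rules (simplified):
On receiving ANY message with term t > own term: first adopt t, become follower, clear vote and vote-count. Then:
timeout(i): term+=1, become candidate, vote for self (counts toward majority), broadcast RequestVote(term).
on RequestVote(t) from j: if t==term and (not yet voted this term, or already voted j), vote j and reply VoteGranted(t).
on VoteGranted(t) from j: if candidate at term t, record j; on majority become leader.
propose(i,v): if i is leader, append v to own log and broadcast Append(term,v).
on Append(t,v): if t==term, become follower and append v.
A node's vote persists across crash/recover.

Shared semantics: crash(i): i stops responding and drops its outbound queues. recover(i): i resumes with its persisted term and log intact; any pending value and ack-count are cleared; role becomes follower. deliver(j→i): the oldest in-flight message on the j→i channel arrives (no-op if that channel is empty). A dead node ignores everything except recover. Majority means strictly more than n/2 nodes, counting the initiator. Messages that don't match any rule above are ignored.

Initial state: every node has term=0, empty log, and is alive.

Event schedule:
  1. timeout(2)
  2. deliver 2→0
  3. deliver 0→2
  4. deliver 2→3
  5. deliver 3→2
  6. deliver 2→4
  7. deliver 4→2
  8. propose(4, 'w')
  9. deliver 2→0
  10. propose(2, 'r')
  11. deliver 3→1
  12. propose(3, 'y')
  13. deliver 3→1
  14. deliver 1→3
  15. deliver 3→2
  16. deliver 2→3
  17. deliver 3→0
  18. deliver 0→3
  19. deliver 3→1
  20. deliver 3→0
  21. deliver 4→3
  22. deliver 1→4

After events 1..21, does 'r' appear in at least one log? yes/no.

yes

after 1 — timeout(2): n2:cand/t1/[-]
after 2 — deliver 2→0: n0:foll/t1/[-]
after 3 — deliver 0→2: ·
after 4 — deliver 2→3: n3:foll/t1/[-]
after 5 — deliver 3→2: n2:lead/t1/[-]
after 6 — deliver 2→4: n4:foll/t1/[-]
after 7 — deliver 4→2: ·
after 8 — propose(4,'w'): ·
after 9 — deliver 2→0: ·
after 10 — propose(2,'r'): n2:lead/t1/[r]
after 11 — deliver 3→1: ·
after 12 — propose(3,'y'): ·
after 13 — deliver 3→1: ·
after 14 — deliver 1→3: ·
after 15 — deliver 3→2: ·
after 16 — deliver 2→3: n3:foll/t1/[r]
after 17 — deliver 3→0: ·
after 18 — deliver 0→3: ·
after 19 — deliver 3→1: ·
after 20 — deliver 3→0: ·
after 21 — deliver 4→3: ·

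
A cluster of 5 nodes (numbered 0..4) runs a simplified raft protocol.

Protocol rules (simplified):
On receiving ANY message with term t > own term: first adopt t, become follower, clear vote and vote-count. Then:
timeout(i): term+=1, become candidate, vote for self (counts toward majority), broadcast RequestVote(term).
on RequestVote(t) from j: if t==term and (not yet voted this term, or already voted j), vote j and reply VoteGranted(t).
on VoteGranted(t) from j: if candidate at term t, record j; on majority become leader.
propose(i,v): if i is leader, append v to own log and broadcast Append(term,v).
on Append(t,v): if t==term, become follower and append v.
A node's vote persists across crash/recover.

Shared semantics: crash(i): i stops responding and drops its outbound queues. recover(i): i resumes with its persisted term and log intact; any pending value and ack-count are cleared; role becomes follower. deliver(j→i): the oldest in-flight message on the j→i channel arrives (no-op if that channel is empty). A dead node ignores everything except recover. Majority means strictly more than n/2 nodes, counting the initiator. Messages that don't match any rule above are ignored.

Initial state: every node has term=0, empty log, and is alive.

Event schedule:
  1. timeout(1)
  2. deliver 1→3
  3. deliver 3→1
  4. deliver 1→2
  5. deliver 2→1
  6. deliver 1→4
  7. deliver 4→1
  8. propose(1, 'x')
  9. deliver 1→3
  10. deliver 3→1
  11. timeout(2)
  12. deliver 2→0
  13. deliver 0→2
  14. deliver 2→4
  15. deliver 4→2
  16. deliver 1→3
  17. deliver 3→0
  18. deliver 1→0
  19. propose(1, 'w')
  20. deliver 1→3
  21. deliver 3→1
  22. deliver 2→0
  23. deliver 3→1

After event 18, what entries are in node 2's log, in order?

empty

step 1 timeout(1): 1={cand,t=1,log=-}
step 2 deliver 1→3: 3={foll,t=1,log=-}
step 3 deliver 3→1: —
step 4 deliver 1→2: 2={foll,t=1,log=-}
step 5 deliver 2→1: 1={lead,t=1,log=-}
step 6 deliver 1→4: 4={foll,t=1,log=-}
step 7 deliver 4→1: —
step 8 propose(1,'x'): 1={lead,t=1,log=x}
step 9 deliver 1→3: 3={foll,t=1,log=x}
step 10 deliver 3→1: —
step 11 timeout(2): 2={cand,t=2,log=-}
step 12 deliver 2→0: 0={foll,t=2,log=-}
step 13 deliver 0→2: —
step 14 deliver 2→4: 4={foll,t=2,log=-}
step 15 deliver 4→2: 2={lead,t=2,log=-}
step 16 deliver 1→3: —
step 17 deliver 3→0: —
step 18 deliver 1→0: —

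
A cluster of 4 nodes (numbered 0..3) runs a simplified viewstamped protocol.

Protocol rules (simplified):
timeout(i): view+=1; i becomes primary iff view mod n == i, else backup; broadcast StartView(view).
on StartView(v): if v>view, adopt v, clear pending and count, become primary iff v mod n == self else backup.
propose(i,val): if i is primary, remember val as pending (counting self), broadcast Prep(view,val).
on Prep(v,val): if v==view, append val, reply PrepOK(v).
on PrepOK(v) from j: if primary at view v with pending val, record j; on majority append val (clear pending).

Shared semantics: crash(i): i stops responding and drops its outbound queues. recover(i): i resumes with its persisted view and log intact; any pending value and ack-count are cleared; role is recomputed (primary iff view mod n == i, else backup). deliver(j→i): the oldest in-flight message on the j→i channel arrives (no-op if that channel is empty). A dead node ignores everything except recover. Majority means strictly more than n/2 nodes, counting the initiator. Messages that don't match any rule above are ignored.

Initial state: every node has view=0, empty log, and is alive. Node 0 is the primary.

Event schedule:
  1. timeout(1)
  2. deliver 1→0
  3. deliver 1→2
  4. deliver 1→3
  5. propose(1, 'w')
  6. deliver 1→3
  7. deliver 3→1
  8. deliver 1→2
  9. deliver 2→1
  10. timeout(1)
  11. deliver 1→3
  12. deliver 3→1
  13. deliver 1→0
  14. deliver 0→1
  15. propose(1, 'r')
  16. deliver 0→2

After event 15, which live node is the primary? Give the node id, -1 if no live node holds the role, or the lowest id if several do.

step 1 timeout(1): 1={prim,v=1,log=-}
step 2 deliver 1→0: 0={back,v=1,log=-}
step 3 deliver 1→2: 2={back,v=1,log=-}
step 4 deliver 1→3: 3={back,v=1,log=-}
step 5 propose(1,'w'): —
step 6 deliver 1→3: 3={back,v=1,log=w}
step 7 deliver 3→1: —
step 8 deliver 1→2: 2={back,v=1,log=w}
step 9 deliver 2→1: 1={prim,v=1,log=w}
step 10 timeout(1): 1={back,v=2,log=w}
step 11 deliver 1→3: 3={back,v=2,log=w}
step 12 deliver 3→1: —
step 13 deliver 1→0: 0={back,v=1,log=w}
step 14 deliver 0→1: —
step 15 propose(1,'r'): —

-1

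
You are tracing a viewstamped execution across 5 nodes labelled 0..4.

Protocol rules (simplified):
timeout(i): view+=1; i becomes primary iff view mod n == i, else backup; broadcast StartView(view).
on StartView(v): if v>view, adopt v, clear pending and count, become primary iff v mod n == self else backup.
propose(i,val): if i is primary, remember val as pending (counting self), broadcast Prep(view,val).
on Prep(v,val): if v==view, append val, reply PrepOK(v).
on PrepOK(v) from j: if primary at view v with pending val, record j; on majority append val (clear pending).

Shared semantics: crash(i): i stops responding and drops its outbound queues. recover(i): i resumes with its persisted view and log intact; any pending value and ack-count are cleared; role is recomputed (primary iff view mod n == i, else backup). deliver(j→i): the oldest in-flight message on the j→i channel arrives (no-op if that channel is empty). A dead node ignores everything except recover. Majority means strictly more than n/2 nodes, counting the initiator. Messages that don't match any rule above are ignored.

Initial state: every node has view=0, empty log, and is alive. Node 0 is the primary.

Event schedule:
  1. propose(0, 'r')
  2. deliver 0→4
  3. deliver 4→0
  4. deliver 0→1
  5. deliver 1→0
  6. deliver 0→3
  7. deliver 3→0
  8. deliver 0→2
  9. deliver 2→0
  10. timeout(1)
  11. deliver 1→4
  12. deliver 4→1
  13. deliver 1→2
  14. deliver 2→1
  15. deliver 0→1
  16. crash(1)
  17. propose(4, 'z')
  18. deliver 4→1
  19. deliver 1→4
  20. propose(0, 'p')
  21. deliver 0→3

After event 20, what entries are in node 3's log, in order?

r

[1] propose(0,'r') → ∅
[2] deliver 0→4 → N4(back v0 [r])
[3] deliver 4→0 → ∅
[4] deliver 0→1 → N1(back v0 [r])
[5] deliver 1→0 → N0(prim v0 [r])
[6] deliver 0→3 → N3(back v0 [r])
[7] deliver 3→0 → ∅
[8] deliver 0→2 → N2(back v0 [r])
[9] deliver 2→0 → ∅
[10] timeout(1) → N1(prim v1 [r])
[11] deliver 1→4 → N4(back v1 [r])
[12] deliver 4→1 → ∅
[13] deliver 1→2 → N2(back v1 [r])
[14] deliver 2→1 → ∅
[15] deliver 0→1 → ∅
[16] crash(1) → N1(✗prim v1 [r])
[17] propose(4,'z') → ∅
[18] deliver 4→1 → ∅
[19] deliver 1→4 → ∅
[20] propose(0,'p') → ∅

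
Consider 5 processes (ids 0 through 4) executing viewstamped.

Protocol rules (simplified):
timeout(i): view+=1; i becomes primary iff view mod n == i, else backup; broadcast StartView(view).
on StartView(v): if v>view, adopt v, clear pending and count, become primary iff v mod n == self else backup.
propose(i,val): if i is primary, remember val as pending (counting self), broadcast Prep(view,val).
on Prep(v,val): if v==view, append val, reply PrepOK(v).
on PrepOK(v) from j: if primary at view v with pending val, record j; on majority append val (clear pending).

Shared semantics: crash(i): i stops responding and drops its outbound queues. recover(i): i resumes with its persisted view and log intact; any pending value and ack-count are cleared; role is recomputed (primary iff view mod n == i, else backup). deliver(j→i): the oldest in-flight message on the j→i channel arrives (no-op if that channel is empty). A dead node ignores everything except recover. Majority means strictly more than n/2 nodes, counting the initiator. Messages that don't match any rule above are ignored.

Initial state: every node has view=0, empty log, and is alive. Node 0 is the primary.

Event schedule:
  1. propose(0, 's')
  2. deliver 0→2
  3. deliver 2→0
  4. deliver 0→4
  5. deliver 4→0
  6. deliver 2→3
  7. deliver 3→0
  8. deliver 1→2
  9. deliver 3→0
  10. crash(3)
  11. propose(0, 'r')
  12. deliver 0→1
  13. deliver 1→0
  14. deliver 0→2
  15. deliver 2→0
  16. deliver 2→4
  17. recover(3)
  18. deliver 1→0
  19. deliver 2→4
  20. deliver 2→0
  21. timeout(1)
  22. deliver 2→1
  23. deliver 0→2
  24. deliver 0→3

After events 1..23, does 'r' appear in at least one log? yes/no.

yes

after 1 — propose(0,'s'): ·
after 2 — deliver 0→2: n2:back/v0/[s]
after 3 — deliver 2→0: ·
after 4 — deliver 0→4: n4:back/v0/[s]
after 5 — deliver 4→0: n0:prim/v0/[s]
after 6 — deliver 2→3: ·
after 7 — deliver 3→0: ·
after 8 — deliver 1→2: ·
after 9 — deliver 3→0: ·
after 10 — crash(3): n3:✗back/v0/[-]
after 11 — propose(0,'r'): ·
after 12 — deliver 0→1: n1:back/v0/[s]
after 13 — deliver 1→0: ·
after 14 — deliver 0→2: n2:back/v0/[s,r]
after 15 — deliver 2→0: n0:prim/v0/[s,r]
after 16 — deliver 2→4: ·
after 17 — recover(3): n3:back/v0/[-]
after 18 — deliver 1→0: ·
after 19 — deliver 2→4: ·
after 20 — deliver 2→0: ·
after 21 — timeout(1): n1:prim/v1/[s]
after 22 — deliver 2→1: ·
after 23 — deliver 0→2: ·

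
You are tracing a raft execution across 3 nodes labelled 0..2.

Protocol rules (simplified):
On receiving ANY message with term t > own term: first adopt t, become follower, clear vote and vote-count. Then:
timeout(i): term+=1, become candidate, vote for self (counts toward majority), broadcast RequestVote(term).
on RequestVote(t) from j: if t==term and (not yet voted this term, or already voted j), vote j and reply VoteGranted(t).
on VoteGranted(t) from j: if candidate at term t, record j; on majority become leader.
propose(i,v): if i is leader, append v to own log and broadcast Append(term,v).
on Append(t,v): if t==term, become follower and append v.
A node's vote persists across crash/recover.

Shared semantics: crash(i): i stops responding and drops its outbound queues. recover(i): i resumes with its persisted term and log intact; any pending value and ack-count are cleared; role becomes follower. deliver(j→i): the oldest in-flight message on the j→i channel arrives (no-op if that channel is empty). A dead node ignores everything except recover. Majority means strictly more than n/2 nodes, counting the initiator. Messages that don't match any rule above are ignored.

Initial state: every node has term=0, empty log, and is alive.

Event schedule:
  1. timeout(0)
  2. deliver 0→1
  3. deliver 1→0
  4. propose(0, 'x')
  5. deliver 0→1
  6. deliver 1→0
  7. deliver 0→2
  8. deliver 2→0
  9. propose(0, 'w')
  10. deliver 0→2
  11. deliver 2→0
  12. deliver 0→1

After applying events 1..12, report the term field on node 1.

after 1 — timeout(0): n0:cand/t1/[-]
after 2 — deliver 0→1: n1:foll/t1/[-]
after 3 — deliver 1→0: n0:lead/t1/[-]
after 4 — propose(0,'x'): n0:lead/t1/[x]
after 5 — deliver 0→1: n1:foll/t1/[x]
after 6 — deliver 1→0: ·
after 7 — deliver 0→2: n2:foll/t1/[-]
after 8 — deliver 2→0: ·
after 9 — propose(0,'w'): n0:lead/t1/[x,w]
after 10 — deliver 0→2: n2:foll/t1/[x]
after 11 — deliver 2→0: ·
after 12 — deliver 0→1: n1:foll/t1/[x,w]

1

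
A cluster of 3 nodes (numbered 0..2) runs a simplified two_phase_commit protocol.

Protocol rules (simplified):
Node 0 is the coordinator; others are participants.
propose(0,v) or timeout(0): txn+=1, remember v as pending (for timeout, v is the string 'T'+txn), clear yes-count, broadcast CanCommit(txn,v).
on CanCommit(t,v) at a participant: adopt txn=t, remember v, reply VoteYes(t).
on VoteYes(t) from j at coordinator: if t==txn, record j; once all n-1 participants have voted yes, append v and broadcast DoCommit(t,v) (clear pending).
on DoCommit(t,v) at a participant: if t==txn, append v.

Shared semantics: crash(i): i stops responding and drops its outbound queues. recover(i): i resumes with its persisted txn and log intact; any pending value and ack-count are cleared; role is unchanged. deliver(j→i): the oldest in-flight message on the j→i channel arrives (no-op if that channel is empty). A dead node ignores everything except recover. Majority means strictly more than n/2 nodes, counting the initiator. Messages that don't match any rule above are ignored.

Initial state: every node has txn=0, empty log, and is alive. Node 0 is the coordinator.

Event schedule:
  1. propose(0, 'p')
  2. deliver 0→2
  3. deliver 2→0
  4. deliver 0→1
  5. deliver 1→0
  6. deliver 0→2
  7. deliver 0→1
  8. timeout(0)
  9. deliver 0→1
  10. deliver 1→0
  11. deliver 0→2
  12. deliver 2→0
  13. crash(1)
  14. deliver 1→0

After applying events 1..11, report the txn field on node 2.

[1] propose(0,'p') → N0(coor t1 [-])
[2] deliver 0→2 → N2(part t1 [-])
[3] deliver 2→0 → ∅
[4] deliver 0→1 → N1(part t1 [-])
[5] deliver 1→0 → N0(coor t1 [p])
[6] deliver 0→2 → N2(part t1 [p])
[7] deliver 0→1 → N1(part t1 [p])
[8] timeout(0) → N0(coor t2 [p])
[9] deliver 0→1 → N1(part t2 [p])
[10] deliver 1→0 → ∅
[11] deliver 0→2 → N2(part t2 [p])

2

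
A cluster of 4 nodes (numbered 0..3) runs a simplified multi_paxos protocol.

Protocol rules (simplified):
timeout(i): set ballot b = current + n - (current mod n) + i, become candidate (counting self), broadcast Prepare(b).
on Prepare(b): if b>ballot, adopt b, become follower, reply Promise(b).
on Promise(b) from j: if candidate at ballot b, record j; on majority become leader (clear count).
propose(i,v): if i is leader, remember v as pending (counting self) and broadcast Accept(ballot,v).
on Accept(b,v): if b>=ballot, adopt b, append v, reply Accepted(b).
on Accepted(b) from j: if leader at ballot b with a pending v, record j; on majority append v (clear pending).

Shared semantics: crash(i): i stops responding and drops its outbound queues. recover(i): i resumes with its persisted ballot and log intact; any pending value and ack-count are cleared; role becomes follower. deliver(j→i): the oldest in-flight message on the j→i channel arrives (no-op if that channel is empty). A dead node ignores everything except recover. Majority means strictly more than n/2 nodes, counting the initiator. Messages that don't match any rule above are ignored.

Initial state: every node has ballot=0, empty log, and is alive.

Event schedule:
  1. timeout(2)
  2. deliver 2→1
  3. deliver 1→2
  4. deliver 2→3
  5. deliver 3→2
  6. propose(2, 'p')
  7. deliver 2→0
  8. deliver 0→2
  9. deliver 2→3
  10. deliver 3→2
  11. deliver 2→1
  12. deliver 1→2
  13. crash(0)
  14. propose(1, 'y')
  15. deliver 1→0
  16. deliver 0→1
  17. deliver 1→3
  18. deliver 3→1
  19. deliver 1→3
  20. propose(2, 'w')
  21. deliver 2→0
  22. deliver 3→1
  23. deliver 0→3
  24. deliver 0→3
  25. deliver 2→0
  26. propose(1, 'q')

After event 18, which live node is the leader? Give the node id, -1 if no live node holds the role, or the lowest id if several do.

step 1 timeout(2): 2={cand,b=6,log=-}
step 2 deliver 2→1: 1={foll,b=6,log=-}
step 3 deliver 1→2: —
step 4 deliver 2→3: 3={foll,b=6,log=-}
step 5 deliver 3→2: 2={lead,b=6,log=-}
step 6 propose(2,'p'): —
step 7 deliver 2→0: 0={foll,b=6,log=-}
step 8 deliver 0→2: —
step 9 deliver 2→3: 3={foll,b=6,log=p}
step 10 deliver 3→2: —
step 11 deliver 2→1: 1={foll,b=6,log=p}
step 12 deliver 1→2: 2={lead,b=6,log=p}
step 13 crash(0): 0={✗foll,b=6,log=-}
step 14 propose(1,'y'): —
step 15 deliver 1→0: —
step 16 deliver 0→1: —
step 17 deliver 1→3: —
step 18 deliver 3→1: —

2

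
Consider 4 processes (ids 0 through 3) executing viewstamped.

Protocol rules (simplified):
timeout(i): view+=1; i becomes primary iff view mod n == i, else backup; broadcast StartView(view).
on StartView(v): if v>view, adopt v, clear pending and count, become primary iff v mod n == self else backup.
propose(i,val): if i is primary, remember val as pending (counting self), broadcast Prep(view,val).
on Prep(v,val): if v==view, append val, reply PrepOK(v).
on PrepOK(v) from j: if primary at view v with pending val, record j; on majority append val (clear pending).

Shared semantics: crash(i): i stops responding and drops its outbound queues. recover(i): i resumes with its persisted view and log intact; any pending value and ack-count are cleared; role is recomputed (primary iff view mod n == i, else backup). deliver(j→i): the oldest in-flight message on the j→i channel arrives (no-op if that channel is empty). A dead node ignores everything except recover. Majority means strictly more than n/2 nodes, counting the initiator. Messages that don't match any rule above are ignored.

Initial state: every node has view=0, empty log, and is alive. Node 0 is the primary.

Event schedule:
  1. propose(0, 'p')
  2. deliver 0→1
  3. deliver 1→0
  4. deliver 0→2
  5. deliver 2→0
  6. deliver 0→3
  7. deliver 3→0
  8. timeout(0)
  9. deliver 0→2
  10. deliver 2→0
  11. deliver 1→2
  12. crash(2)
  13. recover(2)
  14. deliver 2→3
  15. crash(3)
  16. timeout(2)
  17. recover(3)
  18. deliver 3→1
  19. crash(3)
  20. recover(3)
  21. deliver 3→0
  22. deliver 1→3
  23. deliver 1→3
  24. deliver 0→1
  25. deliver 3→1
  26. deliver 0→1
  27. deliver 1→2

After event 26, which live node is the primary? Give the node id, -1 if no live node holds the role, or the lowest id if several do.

1

step 1 propose(0,'p'): —
step 2 deliver 0→1: 1={back,v=0,log=p}
step 3 deliver 1→0: —
step 4 deliver 0→2: 2={back,v=0,log=p}
step 5 deliver 2→0: 0={prim,v=0,log=p}
step 6 deliver 0→3: 3={back,v=0,log=p}
step 7 deliver 3→0: —
step 8 timeout(0): 0={back,v=1,log=p}
step 9 deliver 0→2: 2={back,v=1,log=p}
step 10 deliver 2→0: —
step 11 deliver 1→2: —
step 12 crash(2): 2={✗back,v=1,log=p}
step 13 recover(2): 2={back,v=1,log=p}
step 14 deliver 2→3: —
step 15 crash(3): 3={✗back,v=0,log=p}
step 16 timeout(2): 2={prim,v=2,log=p}
step 17 recover(3): 3={back,v=0,log=p}
step 18 deliver 3→1: —
step 19 crash(3): 3={✗back,v=0,log=p}
step 20 recover(3): 3={back,v=0,log=p}
step 21 deliver 3→0: —
step 22 deliver 1→3: —
step 23 deliver 1→3: —
step 24 deliver 0→1: 1={prim,v=1,log=p}
step 25 deliver 3→1: —
step 26 deliver 0→1: —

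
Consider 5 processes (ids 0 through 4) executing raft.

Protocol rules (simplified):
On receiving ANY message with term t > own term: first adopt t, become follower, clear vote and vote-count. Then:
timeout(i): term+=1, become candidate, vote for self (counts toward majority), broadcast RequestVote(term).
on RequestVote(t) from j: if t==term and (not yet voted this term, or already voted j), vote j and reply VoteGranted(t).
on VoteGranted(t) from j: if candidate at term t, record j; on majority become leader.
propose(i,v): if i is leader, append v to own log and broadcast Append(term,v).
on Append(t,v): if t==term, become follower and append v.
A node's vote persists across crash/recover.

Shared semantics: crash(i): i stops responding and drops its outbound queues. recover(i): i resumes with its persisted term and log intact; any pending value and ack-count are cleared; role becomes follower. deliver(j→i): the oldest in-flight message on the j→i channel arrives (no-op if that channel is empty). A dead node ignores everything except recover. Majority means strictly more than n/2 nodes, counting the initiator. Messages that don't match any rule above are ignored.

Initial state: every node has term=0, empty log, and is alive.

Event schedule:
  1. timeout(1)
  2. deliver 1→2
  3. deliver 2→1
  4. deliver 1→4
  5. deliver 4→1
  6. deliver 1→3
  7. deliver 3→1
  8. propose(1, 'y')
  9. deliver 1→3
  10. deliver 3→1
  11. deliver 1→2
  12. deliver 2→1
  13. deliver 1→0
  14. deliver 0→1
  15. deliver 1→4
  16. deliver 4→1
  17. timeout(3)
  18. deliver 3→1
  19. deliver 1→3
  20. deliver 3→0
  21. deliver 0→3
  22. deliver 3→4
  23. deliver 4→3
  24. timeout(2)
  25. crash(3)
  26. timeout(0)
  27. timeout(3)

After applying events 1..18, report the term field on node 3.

1. timeout(1):  <1:cand t1 ->
2. deliver 1→2:  <2:foll t1 ->
3. deliver 2→1:  nop
4. deliver 1→4:  <4:foll t1 ->
5. deliver 4→1:  <1:lead t1 ->
6. deliver 1→3:  <3:foll t1 ->
7. deliver 3→1:  nop
8. propose(1,'y'):  <1:lead t1 y>
9. deliver 1→3:  <3:foll t1 y>
10. deliver 3→1:  nop
11. deliver 1→2:  <2:foll t1 y>
12. deliver 2→1:  nop
13. deliver 1→0:  <0:foll t1 ->
14. deliver 0→1:  nop
15. deliver 1→4:  <4:foll t1 y>
16. deliver 4→1:  nop
17. timeout(3):  <3:cand t2 y>
18. deliver 3→1:  <1:foll t2 y>

2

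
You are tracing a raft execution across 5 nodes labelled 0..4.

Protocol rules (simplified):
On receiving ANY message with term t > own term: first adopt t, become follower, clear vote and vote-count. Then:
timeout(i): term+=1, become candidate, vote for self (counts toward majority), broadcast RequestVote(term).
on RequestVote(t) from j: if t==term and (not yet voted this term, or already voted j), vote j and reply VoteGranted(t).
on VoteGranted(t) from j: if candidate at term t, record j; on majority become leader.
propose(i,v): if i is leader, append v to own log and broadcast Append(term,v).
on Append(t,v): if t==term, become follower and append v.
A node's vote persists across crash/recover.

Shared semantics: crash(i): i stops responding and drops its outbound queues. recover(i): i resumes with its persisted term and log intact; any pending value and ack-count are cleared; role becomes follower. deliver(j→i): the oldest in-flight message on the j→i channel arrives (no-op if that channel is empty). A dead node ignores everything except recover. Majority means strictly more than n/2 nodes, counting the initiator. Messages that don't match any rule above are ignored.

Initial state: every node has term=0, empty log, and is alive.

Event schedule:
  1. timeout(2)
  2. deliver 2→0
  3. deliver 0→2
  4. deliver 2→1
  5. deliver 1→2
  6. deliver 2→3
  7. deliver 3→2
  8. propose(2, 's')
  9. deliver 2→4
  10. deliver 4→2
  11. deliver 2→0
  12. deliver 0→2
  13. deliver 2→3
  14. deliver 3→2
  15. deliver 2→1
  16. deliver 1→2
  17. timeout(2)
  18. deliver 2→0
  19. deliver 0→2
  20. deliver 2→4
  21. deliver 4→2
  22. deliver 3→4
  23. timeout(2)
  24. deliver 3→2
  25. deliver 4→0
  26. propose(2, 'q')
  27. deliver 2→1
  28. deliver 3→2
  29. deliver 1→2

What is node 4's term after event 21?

1

after 1 — timeout(2): n2:cand/t1/[-]
after 2 — deliver 2→0: n0:foll/t1/[-]
after 3 — deliver 0→2: ·
after 4 — deliver 2→1: n1:foll/t1/[-]
after 5 — deliver 1→2: n2:lead/t1/[-]
after 6 — deliver 2→3: n3:foll/t1/[-]
after 7 — deliver 3→2: ·
after 8 — propose(2,'s'): n2:lead/t1/[s]
after 9 — deliver 2→4: n4:foll/t1/[-]
after 10 — deliver 4→2: ·
after 11 — deliver 2→0: n0:foll/t1/[s]
after 12 — deliver 0→2: ·
after 13 — deliver 2→3: n3:foll/t1/[s]
after 14 — deliver 3→2: ·
after 15 — deliver 2→1: n1:foll/t1/[s]
after 16 — deliver 1→2: ·
after 17 — timeout(2): n2:cand/t2/[s]
after 18 — deliver 2→0: n0:foll/t2/[s]
after 19 — deliver 0→2: ·
after 20 — deliver 2→4: n4:foll/t1/[s]
after 21 — deliver 4→2: ·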